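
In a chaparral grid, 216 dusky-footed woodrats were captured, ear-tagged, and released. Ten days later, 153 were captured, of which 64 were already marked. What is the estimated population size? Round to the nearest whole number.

N ≈ 516

If marked individuals mix randomly, R/C ≈ M/N, giving N ≈ M·C/R.
N = (216 × 153) / 64 = 33048 / 64 ≈ 516.4 → 516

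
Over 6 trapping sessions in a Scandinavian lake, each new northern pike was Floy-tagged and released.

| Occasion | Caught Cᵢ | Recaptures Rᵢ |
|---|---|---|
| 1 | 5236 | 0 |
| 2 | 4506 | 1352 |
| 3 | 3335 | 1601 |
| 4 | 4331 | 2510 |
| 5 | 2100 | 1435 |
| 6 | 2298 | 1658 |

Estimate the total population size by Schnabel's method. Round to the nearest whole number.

N ≈ 17,471

Marked at large before each occasion: Mᵢ = Σⱼ<ᵢ (Cⱼ − Rⱼ) → M1=0, M2=5236, M3=8390, M4=10124, M5=11945, M6=12610
Σ MᵢCᵢ = 0·5236 + 5236·4506 + 8390·3335 + 10124·4331 + 11945·2100 + 12610·2298 = 0 + 23593416 + 27980650 + 43847044 + 25084500 + 28977780 = 149483390
Σ Rᵢ = 0 + 1352 + 1601 + 2510 + 1435 + 1658 = 8556
N̂ = 149483390 / 8556 ≈ 17471.2 → 17471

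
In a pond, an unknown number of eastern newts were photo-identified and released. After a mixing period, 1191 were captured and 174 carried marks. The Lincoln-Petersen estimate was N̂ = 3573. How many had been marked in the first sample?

M = 522

From N = M·C/R: M = N·R / C = 3573·174 / 1191 = 621702 / 1191 = 522.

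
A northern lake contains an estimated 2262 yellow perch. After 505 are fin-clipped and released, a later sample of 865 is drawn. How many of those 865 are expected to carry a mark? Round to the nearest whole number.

expected recaptures ≈ 193

The marked fraction of the population is 505/2262, so in a sample of 865 expect C·(M/N) marked.
E[R] = 505 × 865 / 2262 = 436825 / 2262 ≈ 193.1 → 193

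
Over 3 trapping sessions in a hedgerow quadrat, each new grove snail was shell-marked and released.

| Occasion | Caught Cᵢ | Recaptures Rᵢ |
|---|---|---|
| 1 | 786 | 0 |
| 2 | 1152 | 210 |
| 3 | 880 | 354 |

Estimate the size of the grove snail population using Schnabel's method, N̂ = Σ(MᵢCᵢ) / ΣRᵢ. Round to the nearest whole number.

Marked at large before each occasion: Mᵢ = Σⱼ<ᵢ (Cⱼ − Rⱼ) → M1=0, M2=786, M3=1728
Σ MᵢCᵢ = 0·786 + 786·1152 + 1728·880 = 0 + 905472 + 1520640 = 2426112
Σ Rᵢ = 0 + 210 + 354 = 564
N̂ = 2426112 / 564 ≈ 4301.6 → 4302

N ≈ 4302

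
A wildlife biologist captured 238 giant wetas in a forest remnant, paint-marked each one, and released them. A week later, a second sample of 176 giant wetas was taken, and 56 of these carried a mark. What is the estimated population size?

N = 748

The marked fraction in the recapture sample should equal the marked fraction in the population: 56/176 = 238/N.
N = (238 × 176) / 56 = 41888 / 56 = 748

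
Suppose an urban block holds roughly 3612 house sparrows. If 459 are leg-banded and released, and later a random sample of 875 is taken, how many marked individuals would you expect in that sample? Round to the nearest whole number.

expected recaptures ≈ 111

The marked fraction of the population is 459/3612, so in a sample of 875 expect C·(M/N) marked.
E[R] = 459 × 875 / 3612 = 401625 / 3612 ≈ 111.2 → 111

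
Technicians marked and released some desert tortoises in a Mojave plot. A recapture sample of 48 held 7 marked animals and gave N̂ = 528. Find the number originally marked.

From N = M·C/R: M = N·R / C = 528·7 / 48 = 3696 / 48 = 77.

M = 77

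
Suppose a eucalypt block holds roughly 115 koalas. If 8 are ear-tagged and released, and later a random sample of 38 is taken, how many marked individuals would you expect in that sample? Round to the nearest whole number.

expected recaptures ≈ 3

The marked fraction of the population is 8/115, so in a sample of 38 expect C·(M/N) marked.
E[R] = 8 × 38 / 115 = 304 / 115 ≈ 2.6 → 3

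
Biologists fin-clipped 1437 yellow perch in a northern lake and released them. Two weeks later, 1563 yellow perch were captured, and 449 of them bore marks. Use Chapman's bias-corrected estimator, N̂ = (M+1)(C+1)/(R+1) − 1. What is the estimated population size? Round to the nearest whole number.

N̂ = (1437+1)(1563+1)/(449+1) − 1 = 1438·1564/450 − 1
= 2249032/450 − 1 ≈ 4997.8 − 1 ≈ 4996.8 → 4997

N ≈ 4997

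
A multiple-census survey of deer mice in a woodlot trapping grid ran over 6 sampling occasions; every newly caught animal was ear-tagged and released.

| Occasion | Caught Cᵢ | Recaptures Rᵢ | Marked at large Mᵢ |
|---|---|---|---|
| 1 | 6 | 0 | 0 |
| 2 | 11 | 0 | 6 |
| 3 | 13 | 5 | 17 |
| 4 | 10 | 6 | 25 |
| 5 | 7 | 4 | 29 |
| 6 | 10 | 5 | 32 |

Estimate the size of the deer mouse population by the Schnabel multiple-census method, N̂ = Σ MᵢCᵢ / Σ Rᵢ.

N = 53

Σ MᵢCᵢ = 0·6 + 6·11 + 17·13 + 25·10 + 29·7 + 32·10 = 0 + 66 + 221 + 250 + 203 + 320 = 1060
Σ Rᵢ = 0 + 0 + 5 + 6 + 4 + 5 = 20
N̂ = 1060 / 20 = 53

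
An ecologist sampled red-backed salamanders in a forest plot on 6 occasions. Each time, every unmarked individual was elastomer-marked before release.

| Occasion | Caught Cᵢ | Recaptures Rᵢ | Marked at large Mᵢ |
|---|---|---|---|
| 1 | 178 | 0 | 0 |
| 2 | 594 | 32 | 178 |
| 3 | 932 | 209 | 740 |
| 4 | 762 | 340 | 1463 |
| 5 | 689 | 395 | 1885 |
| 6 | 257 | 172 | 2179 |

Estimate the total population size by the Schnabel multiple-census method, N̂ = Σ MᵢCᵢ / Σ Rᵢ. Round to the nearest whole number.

Σ MᵢCᵢ = 0·178 + 178·594 + 740·932 + 1463·762 + 1885·689 + 2179·257 = 0 + 105732 + 689680 + 1114806 + 1298765 + 560003 = 3768986
Σ Rᵢ = 0 + 32 + 209 + 340 + 395 + 172 = 1148
N̂ = 3768986 / 1148 ≈ 3283.1 → 3283

N ≈ 3283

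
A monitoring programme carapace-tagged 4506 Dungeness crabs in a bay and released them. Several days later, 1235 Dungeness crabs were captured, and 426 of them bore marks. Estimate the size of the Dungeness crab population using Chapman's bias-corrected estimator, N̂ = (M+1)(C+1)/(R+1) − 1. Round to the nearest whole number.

N̂ = (4506+1)(1235+1)/(426+1) − 1 = 4507·1236/427 − 1
= 5570652/427 − 1 ≈ 13046.0 − 1 ≈ 13045.0 → 13045

N ≈ 13,045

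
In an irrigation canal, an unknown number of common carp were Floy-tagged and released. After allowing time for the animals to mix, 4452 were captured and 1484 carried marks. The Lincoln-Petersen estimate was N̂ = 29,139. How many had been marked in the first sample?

From N = M·C/R: M = N·R / C = 29139·1484 / 4452 = 43242276 / 4452 = 9713.

M = 9713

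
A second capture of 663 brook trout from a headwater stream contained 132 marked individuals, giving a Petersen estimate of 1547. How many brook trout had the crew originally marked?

M = 308

From N = M·C/R: M = N·R / C = 1547·132 / 663 = 204204 / 663 = 308.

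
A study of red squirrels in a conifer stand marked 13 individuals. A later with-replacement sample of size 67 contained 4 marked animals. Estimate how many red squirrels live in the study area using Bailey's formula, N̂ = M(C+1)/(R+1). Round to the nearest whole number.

N ≈ 177

N̂ = 13·(67+1)/(4+1) = 13·68/5 = 884/5 ≈ 176.8 → 177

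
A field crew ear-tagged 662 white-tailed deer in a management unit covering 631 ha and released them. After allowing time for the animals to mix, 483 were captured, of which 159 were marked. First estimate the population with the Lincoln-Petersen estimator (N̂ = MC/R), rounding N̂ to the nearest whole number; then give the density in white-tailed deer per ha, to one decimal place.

density ≈ 3.2 white-tailed deer per ha

N̂ = 662·483/159 = 319746/159 ≈ 2011.0 → 2011
Density = N̂ / area = 2011 / 631 ≈ 3.19 → 3.2 per ha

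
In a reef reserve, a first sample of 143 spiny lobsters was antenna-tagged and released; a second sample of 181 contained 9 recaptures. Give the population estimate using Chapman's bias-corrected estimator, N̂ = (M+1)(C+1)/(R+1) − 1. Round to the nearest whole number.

N̂ = (143+1)(181+1)/(9+1) − 1 = 144·182/10 − 1
= 26208/10 − 1 ≈ 2620.8 − 1 ≈ 2619.8 → 2620

N ≈ 2620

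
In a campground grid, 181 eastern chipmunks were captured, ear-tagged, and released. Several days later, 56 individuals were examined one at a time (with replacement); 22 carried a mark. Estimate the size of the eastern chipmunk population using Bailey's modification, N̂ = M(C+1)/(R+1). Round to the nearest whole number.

N ≈ 449

N̂ = 181·(56+1)/(22+1) = 181·57/23 = 10317/23 ≈ 448.6 → 449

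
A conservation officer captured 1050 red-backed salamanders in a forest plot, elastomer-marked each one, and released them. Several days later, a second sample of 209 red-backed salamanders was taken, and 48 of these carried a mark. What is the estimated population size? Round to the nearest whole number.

The marked fraction in the recapture sample should equal the marked fraction in the population: 48/209 = 1050/N.
N = (1050 × 209) / 48 = 219450 / 48 ≈ 4571.9 → 4572

N ≈ 4572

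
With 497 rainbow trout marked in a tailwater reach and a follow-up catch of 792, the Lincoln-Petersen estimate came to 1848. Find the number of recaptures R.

R = 213

From N = M·C/R: R = M·C / N = 497·792 / 1848 = 393624 / 1848 = 213.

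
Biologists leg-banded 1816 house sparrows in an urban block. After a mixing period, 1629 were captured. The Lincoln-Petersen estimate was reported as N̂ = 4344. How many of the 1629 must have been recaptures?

From N = M·C/R: R = M·C / N = 1816·1629 / 4344 = 2958264 / 4344 = 681.

R = 681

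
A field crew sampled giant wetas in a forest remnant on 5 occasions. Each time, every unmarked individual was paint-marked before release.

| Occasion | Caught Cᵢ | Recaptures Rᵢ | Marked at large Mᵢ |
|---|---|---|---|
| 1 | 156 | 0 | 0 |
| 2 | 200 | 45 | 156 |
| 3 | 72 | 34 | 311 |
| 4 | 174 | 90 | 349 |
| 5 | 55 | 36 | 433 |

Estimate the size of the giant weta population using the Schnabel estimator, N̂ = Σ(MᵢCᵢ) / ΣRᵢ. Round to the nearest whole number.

N ≈ 674

Σ MᵢCᵢ = 0·156 + 156·200 + 311·72 + 349·174 + 433·55 = 0 + 31200 + 22392 + 60726 + 23815 = 138133
Σ Rᵢ = 0 + 45 + 34 + 90 + 36 = 205
N̂ = 138133 / 205 ≈ 673.8 → 674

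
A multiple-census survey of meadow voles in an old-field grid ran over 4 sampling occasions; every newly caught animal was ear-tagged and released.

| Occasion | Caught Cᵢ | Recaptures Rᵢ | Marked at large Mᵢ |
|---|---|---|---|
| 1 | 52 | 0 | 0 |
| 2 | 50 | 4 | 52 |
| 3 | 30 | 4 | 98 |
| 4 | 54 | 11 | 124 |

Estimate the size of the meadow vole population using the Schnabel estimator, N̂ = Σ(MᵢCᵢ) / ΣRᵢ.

N = 644

Σ MᵢCᵢ = 0·52 + 52·50 + 98·30 + 124·54 = 0 + 2600 + 2940 + 6696 = 12236
Σ Rᵢ = 0 + 4 + 4 + 11 = 19
N̂ = 12236 / 19 = 644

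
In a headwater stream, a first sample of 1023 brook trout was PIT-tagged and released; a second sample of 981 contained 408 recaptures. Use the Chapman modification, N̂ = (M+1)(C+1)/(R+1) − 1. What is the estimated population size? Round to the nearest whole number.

N̂ = (1023+1)(981+1)/(408+1) − 1 = 1024·982/409 − 1
= 1005568/409 − 1 ≈ 2458.6 − 1 ≈ 2457.6 → 2458

N ≈ 2458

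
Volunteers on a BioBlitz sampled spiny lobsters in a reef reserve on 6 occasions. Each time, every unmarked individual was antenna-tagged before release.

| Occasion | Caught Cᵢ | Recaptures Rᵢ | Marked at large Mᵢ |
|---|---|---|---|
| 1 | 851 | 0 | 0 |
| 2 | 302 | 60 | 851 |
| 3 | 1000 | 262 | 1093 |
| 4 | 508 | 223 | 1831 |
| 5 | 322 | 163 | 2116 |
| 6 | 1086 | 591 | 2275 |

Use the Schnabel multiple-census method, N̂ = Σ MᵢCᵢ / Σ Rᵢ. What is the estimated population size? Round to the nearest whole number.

N ≈ 4182

Σ MᵢCᵢ = 0·851 + 851·302 + 1093·1000 + 1831·508 + 2116·322 + 2275·1086 = 0 + 257002 + 1093000 + 930148 + 681352 + 2470650 = 5432152
Σ Rᵢ = 0 + 60 + 262 + 223 + 163 + 591 = 1299
N̂ = 5432152 / 1299 ≈ 4181.8 → 4182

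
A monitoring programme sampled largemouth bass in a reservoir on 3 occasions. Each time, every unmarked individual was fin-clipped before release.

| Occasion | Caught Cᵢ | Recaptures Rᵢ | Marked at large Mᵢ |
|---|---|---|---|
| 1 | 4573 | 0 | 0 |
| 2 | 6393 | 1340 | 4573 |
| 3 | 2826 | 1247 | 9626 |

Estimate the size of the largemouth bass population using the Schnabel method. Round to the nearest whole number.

N ≈ 21,816

Σ MᵢCᵢ = 0·4573 + 4573·6393 + 9626·2826 = 0 + 29235189 + 27203076 = 56438265
Σ Rᵢ = 0 + 1340 + 1247 = 2587
N̂ = 56438265 / 2587 ≈ 21816.1 → 21816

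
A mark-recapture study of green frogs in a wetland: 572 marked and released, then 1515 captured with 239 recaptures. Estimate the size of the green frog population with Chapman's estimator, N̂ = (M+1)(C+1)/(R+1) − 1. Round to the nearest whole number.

N ≈ 3618

N̂ = (572+1)(1515+1)/(239+1) − 1 = 573·1516/240 − 1
= 868668/240 − 1 ≈ 3619.4 − 1 ≈ 3618.4 → 3618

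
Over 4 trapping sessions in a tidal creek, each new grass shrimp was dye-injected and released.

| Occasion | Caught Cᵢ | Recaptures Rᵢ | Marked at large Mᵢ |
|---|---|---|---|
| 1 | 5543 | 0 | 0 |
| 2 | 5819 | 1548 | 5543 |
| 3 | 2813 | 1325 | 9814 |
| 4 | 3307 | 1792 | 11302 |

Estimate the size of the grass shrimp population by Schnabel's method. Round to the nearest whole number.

Σ MᵢCᵢ = 0·5543 + 5543·5819 + 9814·2813 + 11302·3307 = 0 + 32254717 + 27606782 + 37375714 = 97237213
Σ Rᵢ = 0 + 1548 + 1325 + 1792 = 4665
N̂ = 97237213 / 4665 ≈ 20844.0 → 20844

N ≈ 20,844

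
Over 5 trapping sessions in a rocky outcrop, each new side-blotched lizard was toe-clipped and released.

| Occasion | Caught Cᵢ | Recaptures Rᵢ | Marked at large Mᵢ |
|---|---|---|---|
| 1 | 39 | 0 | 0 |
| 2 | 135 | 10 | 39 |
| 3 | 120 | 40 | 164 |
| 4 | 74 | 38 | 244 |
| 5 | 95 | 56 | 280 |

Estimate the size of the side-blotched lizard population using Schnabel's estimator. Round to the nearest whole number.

Σ MᵢCᵢ = 0·39 + 39·135 + 164·120 + 244·74 + 280·95 = 0 + 5265 + 19680 + 18056 + 26600 = 69601
Σ Rᵢ = 0 + 10 + 40 + 38 + 56 = 144
N̂ = 69601 / 144 ≈ 483.3 → 483

N ≈ 483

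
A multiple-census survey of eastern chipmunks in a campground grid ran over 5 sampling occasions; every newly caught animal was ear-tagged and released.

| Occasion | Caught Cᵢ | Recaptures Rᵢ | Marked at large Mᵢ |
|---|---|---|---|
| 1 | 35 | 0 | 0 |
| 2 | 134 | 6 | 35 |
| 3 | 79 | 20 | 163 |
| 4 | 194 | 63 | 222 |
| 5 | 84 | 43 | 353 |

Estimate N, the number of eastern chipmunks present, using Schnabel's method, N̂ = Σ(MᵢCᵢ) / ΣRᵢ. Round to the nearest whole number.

N ≈ 684

Σ MᵢCᵢ = 0·35 + 35·134 + 163·79 + 222·194 + 353·84 = 0 + 4690 + 12877 + 43068 + 29652 = 90287
Σ Rᵢ = 0 + 6 + 20 + 63 + 43 = 132
N̂ = 90287 / 132 ≈ 684.0 → 684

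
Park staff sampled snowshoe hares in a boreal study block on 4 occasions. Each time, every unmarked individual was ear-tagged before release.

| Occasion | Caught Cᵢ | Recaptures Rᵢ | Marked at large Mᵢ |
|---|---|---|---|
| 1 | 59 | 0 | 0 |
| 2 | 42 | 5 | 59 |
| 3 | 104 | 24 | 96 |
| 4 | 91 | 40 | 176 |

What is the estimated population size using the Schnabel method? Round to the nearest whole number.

Σ MᵢCᵢ = 0·59 + 59·42 + 96·104 + 176·91 = 0 + 2478 + 9984 + 16016 = 28478
Σ Rᵢ = 0 + 5 + 24 + 40 = 69
N̂ = 28478 / 69 ≈ 412.7 → 413

N ≈ 413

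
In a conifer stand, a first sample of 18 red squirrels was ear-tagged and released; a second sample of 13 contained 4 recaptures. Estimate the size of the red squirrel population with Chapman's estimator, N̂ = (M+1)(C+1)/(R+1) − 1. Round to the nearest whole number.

N ≈ 52

N̂ = (18+1)(13+1)/(4+1) − 1 = 19·14/5 − 1
= 266/5 − 1 ≈ 53.2 − 1 ≈ 52.2 → 52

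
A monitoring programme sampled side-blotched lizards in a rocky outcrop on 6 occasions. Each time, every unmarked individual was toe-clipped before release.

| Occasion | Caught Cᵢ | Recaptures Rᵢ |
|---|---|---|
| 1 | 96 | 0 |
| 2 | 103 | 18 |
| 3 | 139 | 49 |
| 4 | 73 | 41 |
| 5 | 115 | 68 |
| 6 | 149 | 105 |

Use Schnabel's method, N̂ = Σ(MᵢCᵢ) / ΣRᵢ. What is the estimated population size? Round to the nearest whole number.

Marked at large before each occasion: Mᵢ = Σⱼ<ᵢ (Cⱼ − Rⱼ) → M1=0, M2=96, M3=181, M4=271, M5=303, M6=350
Σ MᵢCᵢ = 0·96 + 96·103 + 181·139 + 271·73 + 303·115 + 350·149 = 0 + 9888 + 25159 + 19783 + 34845 + 52150 = 141825
Σ Rᵢ = 0 + 18 + 49 + 41 + 68 + 105 = 281
N̂ = 141825 / 281 ≈ 504.7 → 505

N ≈ 505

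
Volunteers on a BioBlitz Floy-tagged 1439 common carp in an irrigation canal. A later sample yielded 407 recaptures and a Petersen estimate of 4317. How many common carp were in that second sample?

C = 1221

From N = M·C/R: C = N·R / M = 4317·407 / 1439 = 1757019 / 1439 = 1221.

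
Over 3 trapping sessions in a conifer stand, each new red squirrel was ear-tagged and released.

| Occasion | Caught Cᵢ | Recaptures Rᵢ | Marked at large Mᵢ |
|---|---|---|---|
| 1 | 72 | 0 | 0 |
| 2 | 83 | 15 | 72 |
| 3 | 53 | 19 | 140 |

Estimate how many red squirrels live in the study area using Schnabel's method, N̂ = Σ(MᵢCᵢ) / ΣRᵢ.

Σ MᵢCᵢ = 0·72 + 72·83 + 140·53 = 0 + 5976 + 7420 = 13396
Σ Rᵢ = 0 + 15 + 19 = 34
N̂ = 13396 / 34 = 394

N = 394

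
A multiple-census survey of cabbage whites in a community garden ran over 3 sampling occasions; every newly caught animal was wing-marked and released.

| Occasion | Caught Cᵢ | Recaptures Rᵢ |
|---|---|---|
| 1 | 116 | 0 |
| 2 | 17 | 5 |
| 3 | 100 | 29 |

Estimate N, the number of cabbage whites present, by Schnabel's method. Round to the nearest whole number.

Marked at large before each occasion: Mᵢ = Σⱼ<ᵢ (Cⱼ − Rⱼ) → M1=0, M2=116, M3=128
Σ MᵢCᵢ = 0·116 + 116·17 + 128·100 = 0 + 1972 + 12800 = 14772
Σ Rᵢ = 0 + 5 + 29 = 34
N̂ = 14772 / 34 ≈ 434.47 → 434

N ≈ 434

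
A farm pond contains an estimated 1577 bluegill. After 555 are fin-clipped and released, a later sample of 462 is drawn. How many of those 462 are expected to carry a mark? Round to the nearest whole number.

The marked fraction of the population is 555/1577, so in a sample of 462 expect C·(M/N) marked.
E[R] = 555 × 462 / 1577 = 256410 / 1577 ≈ 162.6 → 163

expected recaptures ≈ 163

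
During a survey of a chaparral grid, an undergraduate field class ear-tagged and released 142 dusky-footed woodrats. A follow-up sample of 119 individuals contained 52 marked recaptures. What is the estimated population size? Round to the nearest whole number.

N ≈ 325

If marked individuals mix randomly, R/C ≈ M/N, giving N ≈ M·C/R.
N = (142 × 119) / 52 = 16898 / 52 ≈ 325.0 → 325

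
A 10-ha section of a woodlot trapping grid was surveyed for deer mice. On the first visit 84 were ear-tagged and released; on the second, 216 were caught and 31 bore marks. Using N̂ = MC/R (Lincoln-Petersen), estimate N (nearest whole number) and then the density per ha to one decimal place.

density ≈ 58.5 deer mice per ha

N̂ = 84·216/31 = 18144/31 ≈ 585.3 → 585
Density = N̂ / area = 585 / 10 ≈ 58.50 → 58.5 per ha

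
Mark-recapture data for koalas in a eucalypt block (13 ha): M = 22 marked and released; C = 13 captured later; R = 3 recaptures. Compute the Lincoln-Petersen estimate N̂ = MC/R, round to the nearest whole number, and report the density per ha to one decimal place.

density ≈ 7.3 koalas per ha

N̂ = 22·13/3 = 286/3 ≈ 95.3 → 95
Density = N̂ / area = 95 / 13 ≈ 7.31 → 7.3 per ha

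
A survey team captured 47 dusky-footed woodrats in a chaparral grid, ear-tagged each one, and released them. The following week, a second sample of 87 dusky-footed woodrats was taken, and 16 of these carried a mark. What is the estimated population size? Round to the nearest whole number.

N ≈ 256

If marked individuals mix randomly, R/C ≈ M/N, giving N ≈ M·C/R.
N = (47 × 87) / 16 = 4089 / 16 ≈ 255.6 → 256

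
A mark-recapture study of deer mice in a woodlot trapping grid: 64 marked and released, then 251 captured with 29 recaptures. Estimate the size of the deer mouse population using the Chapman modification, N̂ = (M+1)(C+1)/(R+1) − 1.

N = 545

N̂ = (64+1)(251+1)/(29+1) − 1 = 65·252/30 − 1
= 16380/30 − 1 = 546 − 1 = 545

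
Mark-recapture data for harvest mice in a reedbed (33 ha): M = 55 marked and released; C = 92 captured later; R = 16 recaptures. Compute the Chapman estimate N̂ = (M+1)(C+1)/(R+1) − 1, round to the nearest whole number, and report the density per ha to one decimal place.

N̂ = 56·93/17 − 1 = 5208/17 − 1 ≈ 305.4 → 305
Density = N̂ / area = 305 / 33 ≈ 9.24 → 9.2 per ha

density ≈ 9.2 harvest mice per ha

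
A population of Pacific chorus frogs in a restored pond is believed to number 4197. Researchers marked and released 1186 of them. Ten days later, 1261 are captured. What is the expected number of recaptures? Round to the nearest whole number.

expected recaptures ≈ 356

Expected recaptures E[R] = M·C / N.
E[R] = 1186 × 1261 / 4197 = 1495546 / 4197 ≈ 356.3 → 356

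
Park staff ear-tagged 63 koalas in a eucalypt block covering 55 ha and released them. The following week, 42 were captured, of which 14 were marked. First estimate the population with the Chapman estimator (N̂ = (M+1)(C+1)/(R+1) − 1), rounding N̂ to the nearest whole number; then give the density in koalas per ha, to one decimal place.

N̂ = 64·43/15 − 1 = 2752/15 − 1 ≈ 182.47 → 182
Density = N̂ / area = 182 / 55 ≈ 3.31 → 3.3 per ha

density ≈ 3.3 koalas per ha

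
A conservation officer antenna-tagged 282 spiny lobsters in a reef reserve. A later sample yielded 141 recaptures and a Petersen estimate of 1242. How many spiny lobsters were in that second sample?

C = 621

From N = M·C/R: C = N·R / M = 1242·141 / 282 = 175122 / 282 = 621.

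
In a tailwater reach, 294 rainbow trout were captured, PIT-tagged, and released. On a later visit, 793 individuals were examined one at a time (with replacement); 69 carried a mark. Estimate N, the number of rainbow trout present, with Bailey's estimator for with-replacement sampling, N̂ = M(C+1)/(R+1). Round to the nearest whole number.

N ≈ 3335

N̂ = 294·(793+1)/(69+1) = 294·794/70 = 233436/70 ≈ 3334.8 → 3335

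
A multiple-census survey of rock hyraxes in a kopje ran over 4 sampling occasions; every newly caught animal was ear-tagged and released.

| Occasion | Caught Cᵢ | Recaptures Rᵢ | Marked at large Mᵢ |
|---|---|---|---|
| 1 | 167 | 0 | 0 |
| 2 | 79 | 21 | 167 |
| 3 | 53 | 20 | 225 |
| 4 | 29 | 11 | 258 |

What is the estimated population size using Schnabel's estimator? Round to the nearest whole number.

Σ MᵢCᵢ = 0·167 + 167·79 + 225·53 + 258·29 = 0 + 13193 + 11925 + 7482 = 32600
Σ Rᵢ = 0 + 21 + 20 + 11 = 52
N̂ = 32600 / 52 ≈ 626.9 → 627

N ≈ 627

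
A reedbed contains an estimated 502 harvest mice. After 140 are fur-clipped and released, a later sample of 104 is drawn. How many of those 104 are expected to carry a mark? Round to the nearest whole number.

Expected recaptures E[R] = M·C / N.
E[R] = 140 × 104 / 502 = 14560 / 502 ≈ 29.0 → 29

expected recaptures ≈ 29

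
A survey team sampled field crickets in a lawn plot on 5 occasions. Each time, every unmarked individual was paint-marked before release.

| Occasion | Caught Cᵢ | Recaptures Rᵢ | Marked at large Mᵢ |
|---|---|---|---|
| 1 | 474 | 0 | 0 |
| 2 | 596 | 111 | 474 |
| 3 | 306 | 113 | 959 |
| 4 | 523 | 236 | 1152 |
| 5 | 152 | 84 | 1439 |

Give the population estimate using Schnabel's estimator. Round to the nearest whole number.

N ≈ 2568

Σ MᵢCᵢ = 0·474 + 474·596 + 959·306 + 1152·523 + 1439·152 = 0 + 282504 + 293454 + 602496 + 218728 = 1397182
Σ Rᵢ = 0 + 111 + 113 + 236 + 84 = 544
N̂ = 1397182 / 544 ≈ 2568.3 → 2568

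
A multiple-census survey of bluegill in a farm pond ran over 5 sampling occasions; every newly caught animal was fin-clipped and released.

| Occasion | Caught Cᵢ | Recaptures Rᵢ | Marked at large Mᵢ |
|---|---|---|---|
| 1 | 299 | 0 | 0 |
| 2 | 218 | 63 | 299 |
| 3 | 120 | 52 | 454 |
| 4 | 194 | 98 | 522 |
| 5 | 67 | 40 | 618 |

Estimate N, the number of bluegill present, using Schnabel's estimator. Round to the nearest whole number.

N ≈ 1037

Σ MᵢCᵢ = 0·299 + 299·218 + 454·120 + 522·194 + 618·67 = 0 + 65182 + 54480 + 101268 + 41406 = 262336
Σ Rᵢ = 0 + 63 + 52 + 98 + 40 = 253
N̂ = 262336 / 253 ≈ 1036.9 → 1037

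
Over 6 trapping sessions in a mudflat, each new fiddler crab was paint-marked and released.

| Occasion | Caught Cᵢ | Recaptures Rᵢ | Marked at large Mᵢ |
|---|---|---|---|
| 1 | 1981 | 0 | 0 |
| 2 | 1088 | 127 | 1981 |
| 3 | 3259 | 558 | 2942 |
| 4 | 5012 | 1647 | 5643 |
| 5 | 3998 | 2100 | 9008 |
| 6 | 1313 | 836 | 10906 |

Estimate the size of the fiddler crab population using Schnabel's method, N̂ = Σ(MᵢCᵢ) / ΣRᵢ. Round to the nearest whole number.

N ≈ 17,153

Σ MᵢCᵢ = 0·1981 + 1981·1088 + 2942·3259 + 5643·5012 + 9008·3998 + 10906·1313 = 0 + 2155328 + 9587978 + 28282716 + 36013984 + 14319578 = 90359584
Σ Rᵢ = 0 + 127 + 558 + 1647 + 2100 + 836 = 5268
N̂ = 90359584 / 5268 ≈ 17152.5 → 17153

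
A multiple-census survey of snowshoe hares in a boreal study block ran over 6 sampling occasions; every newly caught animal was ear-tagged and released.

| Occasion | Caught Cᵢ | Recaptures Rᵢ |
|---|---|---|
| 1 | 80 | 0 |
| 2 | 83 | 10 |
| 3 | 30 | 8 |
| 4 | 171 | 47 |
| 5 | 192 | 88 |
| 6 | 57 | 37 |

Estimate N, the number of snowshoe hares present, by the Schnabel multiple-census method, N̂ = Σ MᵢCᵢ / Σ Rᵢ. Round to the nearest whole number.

Marked at large before each occasion: Mᵢ = Σⱼ<ᵢ (Cⱼ − Rⱼ) → M1=0, M2=80, M3=153, M4=175, M5=299, M6=403
Σ MᵢCᵢ = 0·80 + 80·83 + 153·30 + 175·171 + 299·192 + 403·57 = 0 + 6640 + 4590 + 29925 + 57408 + 22971 = 121534
Σ Rᵢ = 0 + 10 + 8 + 47 + 88 + 37 = 190
N̂ = 121534 / 190 ≈ 639.7 → 640

N ≈ 640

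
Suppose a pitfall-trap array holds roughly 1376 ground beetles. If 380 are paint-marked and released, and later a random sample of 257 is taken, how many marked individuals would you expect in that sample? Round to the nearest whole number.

expected recaptures ≈ 71

The marked fraction of the population is 380/1376, so in a sample of 257 expect C·(M/N) marked.
E[R] = 380 × 257 / 1376 = 97660 / 1376 ≈ 71.0 → 71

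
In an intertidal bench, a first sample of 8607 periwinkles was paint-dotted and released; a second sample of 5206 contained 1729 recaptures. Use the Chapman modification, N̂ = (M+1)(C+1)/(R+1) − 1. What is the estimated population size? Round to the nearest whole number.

N̂ = (8607+1)(5206+1)/(1729+1) − 1 = 8608·5207/1730 − 1
= 44821856/1730 − 1 ≈ 25908.6 − 1 ≈ 25907.6 → 25908

N ≈ 25,908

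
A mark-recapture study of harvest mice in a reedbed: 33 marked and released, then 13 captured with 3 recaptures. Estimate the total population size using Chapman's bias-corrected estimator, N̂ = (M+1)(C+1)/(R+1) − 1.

N = 118

N̂ = (33+1)(13+1)/(3+1) − 1 = 34·14/4 − 1
= 476/4 − 1 = 119 − 1 = 118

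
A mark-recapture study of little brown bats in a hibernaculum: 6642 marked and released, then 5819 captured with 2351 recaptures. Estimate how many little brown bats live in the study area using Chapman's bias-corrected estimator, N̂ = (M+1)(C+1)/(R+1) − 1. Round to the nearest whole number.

N̂ = (6642+1)(5819+1)/(2351+1) − 1 = 6643·5820/2352 − 1
= 38662260/2352 − 1 ≈ 16438.0 − 1 ≈ 16437.0 → 16437

N ≈ 16,437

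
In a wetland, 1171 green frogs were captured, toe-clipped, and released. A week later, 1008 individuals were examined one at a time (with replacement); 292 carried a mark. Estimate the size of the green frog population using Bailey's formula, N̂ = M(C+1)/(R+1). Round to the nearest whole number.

N̂ = 1171·(1008+1)/(292+1) = 1171·1009/293 = 1181539/293 ≈ 4032.6 → 4033

N ≈ 4033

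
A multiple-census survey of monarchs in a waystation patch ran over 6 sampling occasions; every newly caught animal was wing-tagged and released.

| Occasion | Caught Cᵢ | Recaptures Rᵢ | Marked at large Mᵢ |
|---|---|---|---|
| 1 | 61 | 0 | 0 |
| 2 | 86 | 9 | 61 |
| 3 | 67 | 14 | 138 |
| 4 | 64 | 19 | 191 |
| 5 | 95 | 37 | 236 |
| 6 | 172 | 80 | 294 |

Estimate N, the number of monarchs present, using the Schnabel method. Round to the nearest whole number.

N ≈ 627

Σ MᵢCᵢ = 0·61 + 61·86 + 138·67 + 191·64 + 236·95 + 294·172 = 0 + 5246 + 9246 + 12224 + 22420 + 50568 = 99704
Σ Rᵢ = 0 + 9 + 14 + 19 + 37 + 80 = 159
N̂ = 99704 / 159 ≈ 627.1 → 627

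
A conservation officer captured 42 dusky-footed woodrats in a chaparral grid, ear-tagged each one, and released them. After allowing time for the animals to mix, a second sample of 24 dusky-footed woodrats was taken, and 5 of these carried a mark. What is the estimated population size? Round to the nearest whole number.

N ≈ 202

Lincoln-Petersen assumes M/N = R/C, so N = M·C / R.
N = (42 × 24) / 5 = 1008 / 5 ≈ 201.6 → 202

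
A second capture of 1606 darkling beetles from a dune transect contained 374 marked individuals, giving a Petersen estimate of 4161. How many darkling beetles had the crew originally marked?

From N = M·C/R: M = N·R / C = 4161·374 / 1606 = 1556214 / 1606 = 969.

M = 969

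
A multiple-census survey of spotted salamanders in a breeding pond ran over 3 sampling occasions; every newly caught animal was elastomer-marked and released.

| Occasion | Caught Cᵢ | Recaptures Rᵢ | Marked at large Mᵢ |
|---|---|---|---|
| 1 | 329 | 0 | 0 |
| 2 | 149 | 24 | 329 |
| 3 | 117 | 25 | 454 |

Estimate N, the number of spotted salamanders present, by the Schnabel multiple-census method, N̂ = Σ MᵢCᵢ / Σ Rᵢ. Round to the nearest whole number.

Σ MᵢCᵢ = 0·329 + 329·149 + 454·117 = 0 + 49021 + 53118 = 102139
Σ Rᵢ = 0 + 24 + 25 = 49
N̂ = 102139 / 49 ≈ 2084.47 → 2084

N ≈ 2084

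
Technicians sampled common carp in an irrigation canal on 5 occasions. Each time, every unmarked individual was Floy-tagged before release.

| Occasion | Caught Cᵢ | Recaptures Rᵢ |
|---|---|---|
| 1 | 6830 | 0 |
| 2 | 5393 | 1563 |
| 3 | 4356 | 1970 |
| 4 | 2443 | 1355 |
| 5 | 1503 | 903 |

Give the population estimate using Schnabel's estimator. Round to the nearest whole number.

Marked at large before each occasion: Mᵢ = Σⱼ<ᵢ (Cⱼ − Rⱼ) → M1=0, M2=6830, M3=10660, M4=13046, M5=14134
Σ MᵢCᵢ = 0·6830 + 6830·5393 + 10660·4356 + 13046·2443 + 14134·1503 = 0 + 36834190 + 46434960 + 31871378 + 21243402 = 136383930
Σ Rᵢ = 0 + 1563 + 1970 + 1355 + 903 = 5791
N̂ = 136383930 / 5791 ≈ 23551.0 → 23551

N ≈ 23,551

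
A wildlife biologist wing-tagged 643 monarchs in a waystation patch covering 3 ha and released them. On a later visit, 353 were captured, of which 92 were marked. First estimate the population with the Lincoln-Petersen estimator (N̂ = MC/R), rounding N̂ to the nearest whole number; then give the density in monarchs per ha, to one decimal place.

density ≈ 822.3 monarchs per ha

N̂ = 643·353/92 = 226979/92 ≈ 2467.2 → 2467
Density = N̂ / area = 2467 / 3 ≈ 822.33 → 822.3 per ha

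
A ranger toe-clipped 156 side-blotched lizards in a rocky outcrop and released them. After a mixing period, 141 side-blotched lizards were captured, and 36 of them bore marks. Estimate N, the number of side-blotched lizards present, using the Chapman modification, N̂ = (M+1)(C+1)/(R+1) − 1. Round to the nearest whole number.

N ≈ 602

N̂ = (156+1)(141+1)/(36+1) − 1 = 157·142/37 − 1
= 22294/37 − 1 ≈ 602.5 − 1 ≈ 601.5 → 602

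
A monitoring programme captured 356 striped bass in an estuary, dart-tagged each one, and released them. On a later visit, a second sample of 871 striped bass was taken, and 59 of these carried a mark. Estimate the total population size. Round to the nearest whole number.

N ≈ 5256

If marked individuals mix randomly, R/C ≈ M/N, giving N ≈ M·C/R.
N = (356 × 871) / 59 = 310076 / 59 ≈ 5255.5 → 5256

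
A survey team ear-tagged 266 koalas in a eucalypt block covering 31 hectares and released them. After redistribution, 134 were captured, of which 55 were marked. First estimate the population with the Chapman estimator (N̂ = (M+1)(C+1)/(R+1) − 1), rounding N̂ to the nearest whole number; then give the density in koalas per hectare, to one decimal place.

density ≈ 20.7 koalas per hectare

N̂ = 267·135/56 − 1 = 36045/56 − 1 ≈ 642.7 → 643
Density = N̂ / area = 643 / 31 ≈ 20.74 → 20.7 per hectare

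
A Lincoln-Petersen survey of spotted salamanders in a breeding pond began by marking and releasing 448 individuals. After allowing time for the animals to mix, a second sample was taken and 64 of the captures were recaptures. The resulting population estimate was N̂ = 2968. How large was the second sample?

From N = M·C/R: C = N·R / M = 2968·64 / 448 = 189952 / 448 = 424.

C = 424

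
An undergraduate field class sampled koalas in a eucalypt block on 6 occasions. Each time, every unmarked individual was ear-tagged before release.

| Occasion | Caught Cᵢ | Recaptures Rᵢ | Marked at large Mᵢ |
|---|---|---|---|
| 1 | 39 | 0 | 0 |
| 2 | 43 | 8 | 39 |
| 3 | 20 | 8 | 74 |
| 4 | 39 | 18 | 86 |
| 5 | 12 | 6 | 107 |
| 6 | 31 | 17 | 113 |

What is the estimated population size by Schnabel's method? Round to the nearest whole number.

Σ MᵢCᵢ = 0·39 + 39·43 + 74·20 + 86·39 + 107·12 + 113·31 = 0 + 1677 + 1480 + 3354 + 1284 + 3503 = 11298
Σ Rᵢ = 0 + 8 + 8 + 18 + 6 + 17 = 57
N̂ = 11298 / 57 ≈ 198.2 → 198

N ≈ 198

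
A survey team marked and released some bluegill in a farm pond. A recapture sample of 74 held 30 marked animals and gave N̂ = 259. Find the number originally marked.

From N = M·C/R: M = N·R / C = 259·30 / 74 = 7770 / 74 = 105.

M = 105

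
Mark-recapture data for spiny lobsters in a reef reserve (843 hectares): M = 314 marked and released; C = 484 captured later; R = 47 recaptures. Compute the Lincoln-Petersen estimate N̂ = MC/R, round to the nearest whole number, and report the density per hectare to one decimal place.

density ≈ 3.8 spiny lobsters per hectare

N̂ = 314·484/47 = 151976/47 ≈ 3233.5 → 3234
Density = N̂ / area = 3234 / 843 ≈ 3.84 → 3.8 per hectare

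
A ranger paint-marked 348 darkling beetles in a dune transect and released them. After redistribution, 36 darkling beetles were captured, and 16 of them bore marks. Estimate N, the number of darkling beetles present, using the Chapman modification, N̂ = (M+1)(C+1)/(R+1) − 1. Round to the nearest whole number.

N̂ = (348+1)(36+1)/(16+1) − 1 = 349·37/17 − 1
= 12913/17 − 1 ≈ 759.6 − 1 ≈ 758.6 → 759

N ≈ 759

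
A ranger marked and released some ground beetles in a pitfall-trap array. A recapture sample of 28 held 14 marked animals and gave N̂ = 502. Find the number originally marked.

From N = M·C/R: M = N·R / C = 502·14 / 28 = 7028 / 28 = 251.

M = 251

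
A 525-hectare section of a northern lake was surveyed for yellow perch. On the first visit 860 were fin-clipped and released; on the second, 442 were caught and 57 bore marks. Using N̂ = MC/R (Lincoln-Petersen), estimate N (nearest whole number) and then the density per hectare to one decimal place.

density ≈ 12.7 yellow perch per hectare

N̂ = 860·442/57 = 380120/57 ≈ 6668.8 → 6669
Density = N̂ / area = 6669 / 525 ≈ 12.70 → 12.7 per hectare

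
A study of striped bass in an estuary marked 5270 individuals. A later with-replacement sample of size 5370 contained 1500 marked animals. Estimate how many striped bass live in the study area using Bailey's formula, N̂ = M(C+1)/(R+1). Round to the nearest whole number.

N ≈ 18,858

N̂ = 5270·(5370+1)/(1500+1) = 5270·5371/1501 = 28305170/1501 ≈ 18857.5 → 18858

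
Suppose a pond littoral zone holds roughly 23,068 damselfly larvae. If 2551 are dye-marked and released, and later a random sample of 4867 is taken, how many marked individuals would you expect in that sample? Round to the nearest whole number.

Expected recaptures E[R] = M·C / N.
E[R] = 2551 × 4867 / 23068 = 12415717 / 23068 ≈ 538.2 → 538

expected recaptures ≈ 538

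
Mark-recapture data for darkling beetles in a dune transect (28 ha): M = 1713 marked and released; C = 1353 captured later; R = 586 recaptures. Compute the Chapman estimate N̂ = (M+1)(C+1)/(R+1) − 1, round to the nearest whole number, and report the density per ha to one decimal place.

N̂ = 1714·1354/587 − 1 = 2320756/587 − 1 ≈ 3952.6 → 3953
Density = N̂ / area = 3953 / 28 ≈ 141.18 → 141.2 per ha

density ≈ 141.2 darkling beetles per ha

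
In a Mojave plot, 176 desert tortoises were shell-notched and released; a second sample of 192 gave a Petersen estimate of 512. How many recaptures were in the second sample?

R = 66

From N = M·C/R: R = M·C / N = 176·192 / 512 = 33792 / 512 = 66.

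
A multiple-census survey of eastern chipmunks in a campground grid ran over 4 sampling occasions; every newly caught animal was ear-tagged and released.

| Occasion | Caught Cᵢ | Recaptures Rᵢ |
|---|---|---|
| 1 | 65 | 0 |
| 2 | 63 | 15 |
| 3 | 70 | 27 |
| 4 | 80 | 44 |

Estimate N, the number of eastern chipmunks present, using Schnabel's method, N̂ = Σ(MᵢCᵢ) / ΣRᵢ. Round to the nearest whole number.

N ≈ 285

Marked at large before each occasion: Mᵢ = Σⱼ<ᵢ (Cⱼ − Rⱼ) → M1=0, M2=65, M3=113, M4=156
Σ MᵢCᵢ = 0·65 + 65·63 + 113·70 + 156·80 = 0 + 4095 + 7910 + 12480 = 24485
Σ Rᵢ = 0 + 15 + 27 + 44 = 86
N̂ = 24485 / 86 ≈ 284.7 → 285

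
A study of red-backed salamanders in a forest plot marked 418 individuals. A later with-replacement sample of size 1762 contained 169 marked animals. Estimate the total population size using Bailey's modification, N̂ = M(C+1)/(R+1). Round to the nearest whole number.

N ≈ 4335

N̂ = 418·(1762+1)/(169+1) = 418·1763/170 = 736934/170 ≈ 4334.9 → 4335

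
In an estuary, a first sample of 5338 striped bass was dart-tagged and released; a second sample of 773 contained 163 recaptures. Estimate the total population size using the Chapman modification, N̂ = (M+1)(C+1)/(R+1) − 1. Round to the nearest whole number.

N̂ = (5338+1)(773+1)/(163+1) − 1 = 5339·774/164 − 1
= 4132386/164 − 1 ≈ 25197.48 − 1 ≈ 25196.48 → 25196

N ≈ 25,196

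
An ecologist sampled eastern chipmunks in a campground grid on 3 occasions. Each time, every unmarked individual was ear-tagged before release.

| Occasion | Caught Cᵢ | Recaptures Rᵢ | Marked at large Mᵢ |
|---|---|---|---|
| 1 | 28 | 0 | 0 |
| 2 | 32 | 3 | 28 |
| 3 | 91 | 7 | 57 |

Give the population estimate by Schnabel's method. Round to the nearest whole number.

Σ MᵢCᵢ = 0·28 + 28·32 + 57·91 = 0 + 896 + 5187 = 6083
Σ Rᵢ = 0 + 3 + 7 = 10
N̂ = 6083 / 10 ≈ 608.3 → 608

N ≈ 608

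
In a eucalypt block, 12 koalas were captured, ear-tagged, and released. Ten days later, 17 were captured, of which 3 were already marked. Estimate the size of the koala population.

N = (12 × 17) / 3 = 204 / 3 = 68

N = 68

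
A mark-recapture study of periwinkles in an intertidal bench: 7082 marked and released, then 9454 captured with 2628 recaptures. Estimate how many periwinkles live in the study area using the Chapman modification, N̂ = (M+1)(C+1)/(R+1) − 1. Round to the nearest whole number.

N̂ = (7082+1)(9454+1)/(2628+1) − 1 = 7083·9455/2629 − 1
= 66969765/2629 − 1 ≈ 25473.47 − 1 ≈ 25472.47 → 25472

N ≈ 25,472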